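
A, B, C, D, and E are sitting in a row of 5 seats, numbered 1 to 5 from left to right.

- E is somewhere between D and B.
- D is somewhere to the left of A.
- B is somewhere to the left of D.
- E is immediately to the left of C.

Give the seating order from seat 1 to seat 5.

B, E, C, D, A

From clue 1: E is in {2,3,4}.
From clues 1–3: A is in {4,5}.
From clues 1–4: B → seat 1, E → seat 2, C → seat 3, D → seat 4, A → seat 5.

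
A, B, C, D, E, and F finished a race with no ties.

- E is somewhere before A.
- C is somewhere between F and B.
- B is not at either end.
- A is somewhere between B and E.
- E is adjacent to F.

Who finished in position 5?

With clues 1–4, A and E are ruled out for place 5.
With clues 1–5, C, D, and F are ruled out for place 5.
So place 5 is B.

B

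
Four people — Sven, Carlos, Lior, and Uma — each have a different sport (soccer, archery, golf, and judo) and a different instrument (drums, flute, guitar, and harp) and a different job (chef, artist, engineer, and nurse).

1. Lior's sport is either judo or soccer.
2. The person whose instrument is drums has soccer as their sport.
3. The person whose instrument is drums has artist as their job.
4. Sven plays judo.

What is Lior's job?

artist

With clues 1–4, chef, engineer, and nurse are impossible for Lior's job.
That leaves artist.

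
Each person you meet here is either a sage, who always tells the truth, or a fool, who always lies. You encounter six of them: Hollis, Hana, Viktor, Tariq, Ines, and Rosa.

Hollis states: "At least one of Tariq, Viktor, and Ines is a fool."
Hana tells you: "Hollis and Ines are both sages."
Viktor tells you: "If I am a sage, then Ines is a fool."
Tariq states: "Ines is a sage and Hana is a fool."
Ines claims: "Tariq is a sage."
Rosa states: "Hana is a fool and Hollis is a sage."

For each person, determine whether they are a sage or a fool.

Consider Hollis. Suppose Hollis is a fool.
Then no assignment of the remaining roles makes every statement match its speaker's type — contradiction.
So Hollis is a sage.
Consider Hana. Suppose Hana is a sage.
Then no assignment of the remaining roles makes every statement match its speaker's type — contradiction.
So Hana is a fool.
With that fixed, Rosa's statement is true, so Rosa is a sage.
Consider Viktor. Suppose Viktor is a fool.
Then Viktor's own statement would have to be false, but it can't be — contradiction.
So Viktor is a sage.
Consider Tariq. Suppose Tariq is a sage.
Then no assignment of the remaining roles makes every statement match its speaker's type — contradiction.
So Tariq is a fool.
With that fixed, Ines's statement is false, so Ines is a fool.

Hollis: sage, Hana: fool, Viktor: sage, Tariq: fool, Ines: fool, Rosa: sage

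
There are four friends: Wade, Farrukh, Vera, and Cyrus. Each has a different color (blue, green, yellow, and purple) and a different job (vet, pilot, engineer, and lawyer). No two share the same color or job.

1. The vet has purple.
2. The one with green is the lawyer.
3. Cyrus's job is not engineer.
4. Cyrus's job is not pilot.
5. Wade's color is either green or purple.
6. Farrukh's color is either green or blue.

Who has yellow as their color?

Vera

With clues 1–4, Cyrus is impossible for the one with color yellow.
With clues 1–5, Wade is impossible for the one with color yellow.
With clues 1–6, Farrukh is impossible for the one with color yellow.
That leaves Vera.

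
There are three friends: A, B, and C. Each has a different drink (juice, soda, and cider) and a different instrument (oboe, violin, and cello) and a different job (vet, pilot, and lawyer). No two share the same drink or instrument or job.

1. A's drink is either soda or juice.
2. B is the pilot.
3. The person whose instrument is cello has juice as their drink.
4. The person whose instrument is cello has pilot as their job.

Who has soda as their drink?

With clues 1–4, B and C are impossible for the one with drink soda.
That leaves A.

A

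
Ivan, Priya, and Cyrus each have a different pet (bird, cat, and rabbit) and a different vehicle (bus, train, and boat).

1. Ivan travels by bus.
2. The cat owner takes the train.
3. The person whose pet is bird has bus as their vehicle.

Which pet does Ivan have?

bird

With clues 1–2, cat is impossible for Ivan's pet.
With clues 1–3, rabbit is impossible for Ivan's pet.
That leaves bird.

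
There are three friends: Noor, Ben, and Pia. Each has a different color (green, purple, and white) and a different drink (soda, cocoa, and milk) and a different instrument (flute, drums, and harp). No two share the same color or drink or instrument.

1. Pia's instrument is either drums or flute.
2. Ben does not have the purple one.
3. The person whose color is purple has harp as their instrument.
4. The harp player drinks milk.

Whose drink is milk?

With clues 1–4, Ben and Pia are impossible for the one with drink milk.
That leaves Noor.

Noor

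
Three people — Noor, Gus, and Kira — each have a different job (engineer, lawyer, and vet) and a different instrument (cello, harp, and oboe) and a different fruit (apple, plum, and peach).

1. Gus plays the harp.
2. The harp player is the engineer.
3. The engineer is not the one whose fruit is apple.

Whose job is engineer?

With clues 1–2, Kira and Noor are impossible for the one with job engineer.
That leaves Gus.

Gus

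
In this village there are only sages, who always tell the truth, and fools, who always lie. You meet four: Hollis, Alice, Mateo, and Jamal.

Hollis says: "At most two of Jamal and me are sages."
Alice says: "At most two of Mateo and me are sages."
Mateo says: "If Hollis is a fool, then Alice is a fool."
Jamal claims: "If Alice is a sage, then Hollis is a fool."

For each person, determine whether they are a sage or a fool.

Hollis: sage, Alice: sage, Mateo: sage, Jamal: fool

Regardless of anyone's role, Hollis's statement is true, so Hollis is a sage.
With that fixed, Alice's statement is true, so Alice is a sage.
With that fixed, Mateo's statement is true, so Mateo is a sage.
With that fixed, Jamal's statement is false, so Jamal is a fool.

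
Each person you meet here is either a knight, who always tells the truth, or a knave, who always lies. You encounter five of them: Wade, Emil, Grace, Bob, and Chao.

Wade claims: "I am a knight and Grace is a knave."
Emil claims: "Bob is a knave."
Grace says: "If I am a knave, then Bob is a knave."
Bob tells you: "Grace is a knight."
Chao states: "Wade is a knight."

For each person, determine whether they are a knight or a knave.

Consider Wade. Suppose Wade is a knight.
Then no assignment of the remaining roles makes every statement match its speaker's type — contradiction.
So Wade is a knave.
With that fixed, Chao's statement is false, so Chao is a knave.
Consider Emil. Suppose Emil is a knight.
Then no assignment of the remaining roles makes every statement match its speaker's type — contradiction.
So Emil is a knave.
Consider Grace. Suppose Grace is a knave.
Then no assignment of the remaining roles makes every statement match its speaker's type — contradiction.
So Grace is a knight.
With that fixed, Bob's statement is true, so Bob is a knight.

Wade: knave, Emil: knave, Grace: knight, Bob: knight, Chao: knave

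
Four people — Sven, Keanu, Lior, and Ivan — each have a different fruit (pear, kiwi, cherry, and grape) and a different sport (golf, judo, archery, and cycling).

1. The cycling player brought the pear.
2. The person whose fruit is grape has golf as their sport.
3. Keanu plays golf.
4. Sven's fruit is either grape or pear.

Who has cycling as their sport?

With clues 1–3, Keanu is impossible for the one with sport cycling.
With clues 1–4, Ivan and Lior are impossible for the one with sport cycling.
That leaves Sven.

Sven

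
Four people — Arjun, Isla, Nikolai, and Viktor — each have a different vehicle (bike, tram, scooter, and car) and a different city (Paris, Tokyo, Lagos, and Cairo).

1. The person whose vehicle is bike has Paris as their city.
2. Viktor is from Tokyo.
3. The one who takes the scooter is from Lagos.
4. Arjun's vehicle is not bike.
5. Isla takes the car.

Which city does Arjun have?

Lagos

With clues 1–2, Tokyo is impossible for Arjun's city.
With clues 1–4, Paris is impossible for Arjun's city.
With clues 1–5, Cairo is impossible for Arjun's city.
That leaves Lagos.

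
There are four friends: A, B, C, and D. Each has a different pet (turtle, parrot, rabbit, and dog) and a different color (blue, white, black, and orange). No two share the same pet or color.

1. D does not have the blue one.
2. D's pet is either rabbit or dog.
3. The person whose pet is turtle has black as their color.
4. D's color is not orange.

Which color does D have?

white

Clue 1 rules out blue for D's color.
With clues 1–3, black is impossible for D's color.
With clues 1–4, orange is impossible for D's color.
That leaves white.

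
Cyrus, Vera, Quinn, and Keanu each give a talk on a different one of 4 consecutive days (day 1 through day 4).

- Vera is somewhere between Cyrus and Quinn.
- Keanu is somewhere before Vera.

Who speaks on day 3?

With clues 1–2, Cyrus, Keanu, and Quinn are ruled out for day 3.
So day 3 is Vera.

Vera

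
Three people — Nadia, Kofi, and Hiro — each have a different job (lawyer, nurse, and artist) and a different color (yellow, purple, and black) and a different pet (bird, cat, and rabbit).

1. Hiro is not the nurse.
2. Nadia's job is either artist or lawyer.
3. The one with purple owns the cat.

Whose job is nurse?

Kofi

Clue 1 rules out Hiro for the one with job nurse.
With clues 1–2, Nadia is impossible for the one with job nurse.
That leaves Kofi.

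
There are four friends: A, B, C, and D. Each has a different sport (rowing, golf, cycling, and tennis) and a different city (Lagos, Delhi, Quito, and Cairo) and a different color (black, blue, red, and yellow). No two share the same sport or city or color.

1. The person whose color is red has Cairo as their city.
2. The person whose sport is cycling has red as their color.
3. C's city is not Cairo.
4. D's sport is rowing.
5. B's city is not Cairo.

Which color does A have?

With clues 1–5, black, blue, and yellow are impossible for A's color.
That leaves red.

red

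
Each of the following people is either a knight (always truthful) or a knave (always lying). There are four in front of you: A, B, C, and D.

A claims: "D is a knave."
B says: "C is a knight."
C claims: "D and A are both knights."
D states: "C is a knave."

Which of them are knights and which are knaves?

A: knave, B: knave, C: knave, D: knight

Consider A. Suppose A is a knight.
Then no assignment of the remaining roles makes every statement match its speaker's type — contradiction.
So A is a knave.
With that fixed, C's statement is false, so C is a knave.
With that fixed, D's statement is true, so D is a knight.
With that fixed, B's statement is false, so B is a knave.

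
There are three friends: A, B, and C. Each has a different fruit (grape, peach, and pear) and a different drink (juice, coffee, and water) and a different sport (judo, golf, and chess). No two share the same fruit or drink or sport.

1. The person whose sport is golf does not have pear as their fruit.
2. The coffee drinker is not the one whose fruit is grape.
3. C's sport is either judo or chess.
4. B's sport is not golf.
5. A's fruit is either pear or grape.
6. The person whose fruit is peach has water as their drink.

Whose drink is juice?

With clues 1–6, B and C are impossible for the one with drink juice.
That leaves A.

A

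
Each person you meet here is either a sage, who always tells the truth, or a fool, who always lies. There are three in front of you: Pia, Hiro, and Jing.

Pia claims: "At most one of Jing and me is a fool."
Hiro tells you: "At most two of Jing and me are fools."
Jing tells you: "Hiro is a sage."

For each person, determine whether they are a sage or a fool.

Regardless of anyone's role, Hiro's statement is true, so Hiro is a sage.
With that fixed, Jing's statement is true, so Jing is a sage.
With that fixed, Pia's statement is true, so Pia is a sage.

Pia: sage, Hiro: sage, Jing: sage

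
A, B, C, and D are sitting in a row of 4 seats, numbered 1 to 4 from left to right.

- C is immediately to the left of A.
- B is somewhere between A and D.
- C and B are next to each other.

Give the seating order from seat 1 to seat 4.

D, B, C, A

From clue 1: A is in {2,3,4}.
From clues 1–2: A is in {2,4}.
From clues 1–3: D → seat 1, B → seat 2, C → seat 3, A → seat 4.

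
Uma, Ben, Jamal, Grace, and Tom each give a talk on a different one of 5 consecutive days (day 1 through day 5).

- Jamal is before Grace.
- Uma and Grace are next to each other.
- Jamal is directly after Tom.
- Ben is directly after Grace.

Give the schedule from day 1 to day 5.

Tom, Jamal, Uma, Grace, Ben

From clue 1: Jamal is in {1,2,3,4}.
From clues 1–2: Jamal is in {1,2,3}.
From clues 1–3: Jamal is in {2,3}.
From clues 1–4: Tom → day 1, Jamal → day 2, Uma → day 3, Grace → day 4, Ben → day 5.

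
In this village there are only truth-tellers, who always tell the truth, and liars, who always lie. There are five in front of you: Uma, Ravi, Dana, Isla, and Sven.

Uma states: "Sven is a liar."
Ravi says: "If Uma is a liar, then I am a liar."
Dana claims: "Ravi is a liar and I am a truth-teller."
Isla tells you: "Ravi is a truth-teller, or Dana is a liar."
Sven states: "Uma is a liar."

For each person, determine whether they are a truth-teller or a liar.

Consider Uma. Suppose Uma is a liar.
Then whichever role Ravi has, Ravi's statement has the wrong truth value — contradiction.
So Uma is a truth-teller.
With that fixed, Ravi's statement is true, so Ravi is a truth-teller.
With that fixed, Dana's statement is false, so Dana is a liar.
With that fixed, Isla's statement is true, so Isla is a truth-teller.
With that fixed, Sven's statement is false, so Sven is a liar.

Uma: truth-teller, Ravi: truth-teller, Dana: liar, Isla: truth-teller, Sven: liar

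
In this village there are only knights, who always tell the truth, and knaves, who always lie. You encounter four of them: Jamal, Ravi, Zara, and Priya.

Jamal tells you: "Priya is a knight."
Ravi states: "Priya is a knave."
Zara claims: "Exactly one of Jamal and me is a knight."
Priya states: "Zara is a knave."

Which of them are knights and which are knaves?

Jamal: knave, Ravi: knight, Zara: knight, Priya: knave

Consider Jamal. Suppose Jamal is a knight.
Then whichever role Zara has, Zara's statement has the wrong truth value — contradiction.
So Jamal is a knave.
Consider Ravi. Suppose Ravi is a knave.
Then no assignment of the remaining roles makes every statement match its speaker's type — contradiction.
So Ravi is a knight.
Consider Zara. Suppose Zara is a knave.
Then no assignment of the remaining roles makes every statement match its speaker's type — contradiction.
So Zara is a knight.
With that fixed, Priya's statement is false, so Priya is a knave.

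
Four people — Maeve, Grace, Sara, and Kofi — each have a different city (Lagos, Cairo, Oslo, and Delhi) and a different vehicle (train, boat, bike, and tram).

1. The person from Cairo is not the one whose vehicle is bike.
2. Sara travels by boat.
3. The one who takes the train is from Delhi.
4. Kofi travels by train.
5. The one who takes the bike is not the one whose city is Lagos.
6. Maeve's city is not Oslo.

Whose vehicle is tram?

With clues 1–2, Sara is impossible for the one with vehicle tram.
With clues 1–4, Kofi is impossible for the one with vehicle tram.
With clues 1–6, Grace is impossible for the one with vehicle tram.
That leaves Maeve.

Maeve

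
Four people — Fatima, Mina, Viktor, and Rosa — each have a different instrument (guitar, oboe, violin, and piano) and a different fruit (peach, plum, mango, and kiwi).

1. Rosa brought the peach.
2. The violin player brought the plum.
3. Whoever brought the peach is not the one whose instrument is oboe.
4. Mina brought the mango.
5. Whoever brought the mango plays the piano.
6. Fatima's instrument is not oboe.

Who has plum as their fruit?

Clue 1 rules out Rosa for the one with fruit plum.
With clues 1–4, Mina is impossible for the one with fruit plum.
With clues 1–6, Viktor is impossible for the one with fruit plum.
That leaves Fatima.

Fatima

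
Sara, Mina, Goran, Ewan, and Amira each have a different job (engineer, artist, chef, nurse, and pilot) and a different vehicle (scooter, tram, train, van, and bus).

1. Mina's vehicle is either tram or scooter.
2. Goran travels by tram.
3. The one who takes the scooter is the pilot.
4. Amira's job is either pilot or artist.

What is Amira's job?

With clues 1–3, pilot is impossible for Amira's job.
With clues 1–4, chef, engineer, and nurse are impossible for Amira's job.
That leaves artist.

artist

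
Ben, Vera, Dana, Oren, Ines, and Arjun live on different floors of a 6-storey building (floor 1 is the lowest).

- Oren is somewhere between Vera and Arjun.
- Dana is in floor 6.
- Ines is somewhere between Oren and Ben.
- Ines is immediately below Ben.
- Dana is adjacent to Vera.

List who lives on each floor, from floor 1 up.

Arjun, Oren, Ines, Ben, Vera, Dana

From clue 1: Oren is in {2,3,4,5}.
From clues 1–2: Dana → floor 6.
From clues 1–3: Oren is in {2,4}.
From clues 1–4: Oren → floor 2.
From clues 1–5: Arjun → floor 1, Ines → floor 3, Ben → floor 4, Vera → floor 5.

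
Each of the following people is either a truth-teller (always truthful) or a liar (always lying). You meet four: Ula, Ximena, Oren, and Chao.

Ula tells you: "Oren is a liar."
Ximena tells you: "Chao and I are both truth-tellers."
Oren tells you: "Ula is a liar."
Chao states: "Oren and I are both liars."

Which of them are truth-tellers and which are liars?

Consider Ula. Suppose Ula is a truth-teller.
Then no assignment of the remaining roles makes every statement match its speaker's type — contradiction.
So Ula is a liar.
With that fixed, Oren's statement is true, so Oren is a truth-teller.
With that fixed, Chao's statement is false, so Chao is a liar.
With that fixed, Ximena's statement is false, so Ximena is a liar.

Ula: liar, Ximena: liar, Oren: truth-teller, Chao: liar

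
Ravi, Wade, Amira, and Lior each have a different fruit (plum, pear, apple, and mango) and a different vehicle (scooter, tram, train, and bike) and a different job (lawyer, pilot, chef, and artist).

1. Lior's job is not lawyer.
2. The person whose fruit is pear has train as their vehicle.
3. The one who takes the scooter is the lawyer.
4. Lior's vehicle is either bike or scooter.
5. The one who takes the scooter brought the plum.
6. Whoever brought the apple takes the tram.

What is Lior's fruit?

mango

With clues 1–4, pear is impossible for Lior's fruit.
With clues 1–5, plum is impossible for Lior's fruit.
With clues 1–6, apple is impossible for Lior's fruit.
That leaves mango.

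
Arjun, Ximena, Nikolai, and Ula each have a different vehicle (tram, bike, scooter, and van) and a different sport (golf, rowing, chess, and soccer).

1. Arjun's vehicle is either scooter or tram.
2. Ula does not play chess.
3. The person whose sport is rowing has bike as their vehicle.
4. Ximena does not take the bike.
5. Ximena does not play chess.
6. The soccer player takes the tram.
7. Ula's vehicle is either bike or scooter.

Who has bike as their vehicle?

Clue 1 rules out Arjun for the one with vehicle bike.
With clues 1–4, Ximena is impossible for the one with vehicle bike.
With clues 1–7, Nikolai is impossible for the one with vehicle bike.
That leaves Ula.

Ula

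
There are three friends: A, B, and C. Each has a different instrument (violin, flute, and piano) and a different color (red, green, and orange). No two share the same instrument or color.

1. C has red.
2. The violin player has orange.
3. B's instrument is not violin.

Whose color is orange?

A

Clue 1 rules out C for the one with color orange.
With clues 1–3, B is impossible for the one with color orange.
That leaves A.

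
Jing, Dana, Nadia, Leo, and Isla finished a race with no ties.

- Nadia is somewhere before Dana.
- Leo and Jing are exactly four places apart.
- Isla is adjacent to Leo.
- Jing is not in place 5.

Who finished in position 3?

With clues 1–2, Jing and Leo are ruled out for place 3.
With clues 1–3, Isla is ruled out for place 3.
With clues 1–4, Nadia is ruled out for place 3.
So place 3 is Dana.

Dana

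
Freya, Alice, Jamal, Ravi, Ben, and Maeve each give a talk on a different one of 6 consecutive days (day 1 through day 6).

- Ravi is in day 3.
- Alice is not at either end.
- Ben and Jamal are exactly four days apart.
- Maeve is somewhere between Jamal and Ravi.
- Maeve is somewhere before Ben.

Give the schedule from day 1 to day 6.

Jamal, Maeve, Ravi, Alice, Ben, Freya

From clue 1: Ravi → day 3.
From clues 1–2: Alice is in {2,4,5}.
From clues 1–4: Freya is in {1,6}.
From clues 1–5: Jamal → day 1, Maeve → day 2, Alice → day 4, Ben → day 5, Freya → day 6.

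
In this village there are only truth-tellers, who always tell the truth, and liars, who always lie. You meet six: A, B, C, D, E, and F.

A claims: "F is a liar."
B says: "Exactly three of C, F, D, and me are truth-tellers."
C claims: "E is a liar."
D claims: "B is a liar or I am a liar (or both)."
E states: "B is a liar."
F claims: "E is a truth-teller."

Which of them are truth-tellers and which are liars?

A: liar, B: liar, C: liar, D: truth-teller, E: truth-teller, F: truth-teller

Consider A. Suppose A is a truth-teller.
Then no assignment of the remaining roles makes every statement match its speaker's type — contradiction.
So A is a liar.
Consider B. Suppose B is a truth-teller.
Then whichever role D has, D's statement has the wrong truth value — contradiction.
So B is a liar.
With that fixed, D's statement is true, so D is a truth-teller.
With that fixed, E's statement is true, so E is a truth-teller.
With that fixed, F's statement is true, so F is a truth-teller.
With that fixed, C's statement is false, so C is a liar.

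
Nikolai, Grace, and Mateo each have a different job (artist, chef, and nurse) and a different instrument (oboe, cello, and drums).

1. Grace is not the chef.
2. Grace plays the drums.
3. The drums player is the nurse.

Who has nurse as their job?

With clues 1–3, Mateo and Nikolai are impossible for the one with job nurse.
That leaves Grace.

Grace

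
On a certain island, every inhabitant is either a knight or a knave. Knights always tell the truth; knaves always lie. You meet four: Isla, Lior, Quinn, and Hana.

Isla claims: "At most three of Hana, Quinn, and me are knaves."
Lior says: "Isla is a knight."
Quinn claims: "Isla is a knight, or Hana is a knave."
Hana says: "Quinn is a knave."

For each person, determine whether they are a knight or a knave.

Regardless of anyone's role, Isla's statement is true, so Isla is a knight.
With that fixed, Lior's statement is true, so Lior is a knight.
With that fixed, Quinn's statement is true, so Quinn is a knight.
With that fixed, Hana's statement is false, so Hana is a knave.

Isla: knight, Lior: knight, Quinn: knight, Hana: knave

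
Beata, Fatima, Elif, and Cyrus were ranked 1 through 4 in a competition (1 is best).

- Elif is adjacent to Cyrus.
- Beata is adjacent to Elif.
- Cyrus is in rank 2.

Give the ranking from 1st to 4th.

Fatima, Cyrus, Elif, Beata

From clues 1–2: Fatima is in {1,4}.
From clues 1–3: Fatima → rank 1, Cyrus → rank 2, Elif → rank 3, Beata → rank 4.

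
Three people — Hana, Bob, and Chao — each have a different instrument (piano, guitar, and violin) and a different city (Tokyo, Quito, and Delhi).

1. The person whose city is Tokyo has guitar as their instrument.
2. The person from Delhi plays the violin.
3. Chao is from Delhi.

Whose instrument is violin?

With clues 1–3, Bob and Hana are impossible for the one with instrument violin.
That leaves Chao.

Chao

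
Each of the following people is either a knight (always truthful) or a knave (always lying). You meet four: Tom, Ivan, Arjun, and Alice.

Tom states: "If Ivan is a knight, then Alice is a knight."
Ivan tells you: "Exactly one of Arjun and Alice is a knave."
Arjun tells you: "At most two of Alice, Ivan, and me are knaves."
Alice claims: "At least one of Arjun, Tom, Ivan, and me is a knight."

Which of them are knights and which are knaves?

Consider Tom. Suppose Tom is a knave.
Then no assignment of the remaining roles makes every statement match its speaker's type — contradiction.
So Tom is a knight.
With that fixed, Alice's statement is true, so Alice is a knight.
With that fixed, Arjun's statement is true, so Arjun is a knight.
With that fixed, Ivan's statement is false, so Ivan is a knave.

Tom: knight, Ivan: knave, Arjun: knight, Alice: knight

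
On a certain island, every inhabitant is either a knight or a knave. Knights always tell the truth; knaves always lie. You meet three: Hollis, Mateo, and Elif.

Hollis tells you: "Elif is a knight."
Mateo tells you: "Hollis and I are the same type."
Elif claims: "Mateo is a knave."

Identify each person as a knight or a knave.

Consider Hollis. Suppose Hollis is a knave.
Then whichever role Mateo has, Mateo's statement has the wrong truth value — contradiction.
So Hollis is a knight.
Consider Mateo. Suppose Mateo is a knight.
Then no assignment of the remaining roles makes every statement match its speaker's type — contradiction.
So Mateo is a knave.
With that fixed, Elif's statement is true, so Elif is a knight.

Hollis: knight, Mateo: knave, Elif: knight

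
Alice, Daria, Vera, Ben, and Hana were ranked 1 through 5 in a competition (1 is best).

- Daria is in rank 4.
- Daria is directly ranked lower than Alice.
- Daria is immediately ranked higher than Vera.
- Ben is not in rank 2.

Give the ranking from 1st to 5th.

From clue 1: Daria → rank 4.
From clues 1–2: Alice → rank 3.
From clues 1–3: Vera → rank 5.
From clues 1–4: Ben → rank 1, Hana → rank 2.

Ben, Hana, Alice, Daria, Vera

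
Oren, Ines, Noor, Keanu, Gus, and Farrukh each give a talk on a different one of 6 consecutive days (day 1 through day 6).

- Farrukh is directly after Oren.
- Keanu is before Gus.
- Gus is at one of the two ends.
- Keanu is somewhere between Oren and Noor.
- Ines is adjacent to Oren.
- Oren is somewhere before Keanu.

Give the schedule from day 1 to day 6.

Ines, Oren, Farrukh, Keanu, Noor, Gus

From clue 1: Oren is in {1,2,3,4,5}.
From clues 1–3: Gus → day 6.
From clues 1–4: Keanu is in {2,3,4}.
From clues 1–5: Oren is in {2,4}.
From clues 1–6: Ines → day 1, Oren → day 2, Farrukh → day 3, Keanu → day 4, Noor → day 5.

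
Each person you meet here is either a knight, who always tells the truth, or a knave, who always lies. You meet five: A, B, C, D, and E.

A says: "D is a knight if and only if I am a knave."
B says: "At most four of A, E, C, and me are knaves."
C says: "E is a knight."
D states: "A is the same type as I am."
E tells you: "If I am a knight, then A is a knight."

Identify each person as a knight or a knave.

Regardless of anyone's role, B's statement is true, so B is a knight.
Consider A. Suppose A is a knave.
Then whichever role D has, D's statement has the wrong truth value — contradiction.
So A is a knight.
With that fixed, E's statement is true, so E is a knight.
With that fixed, C's statement is true, so C is a knight.
Consider D. Suppose D is a knight.
Then A's statement comes out false, contradicting A being a knight.
So D is a knave.

A: knight, B: knight, C: knight, D: knave, E: knight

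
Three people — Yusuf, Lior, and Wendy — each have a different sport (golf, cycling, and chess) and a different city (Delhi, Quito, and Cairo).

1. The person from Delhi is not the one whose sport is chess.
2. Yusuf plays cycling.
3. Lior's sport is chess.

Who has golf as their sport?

Wendy

With clues 1–2, Yusuf is impossible for the one with sport golf.
With clues 1–3, Lior is impossible for the one with sport golf.
That leaves Wendy.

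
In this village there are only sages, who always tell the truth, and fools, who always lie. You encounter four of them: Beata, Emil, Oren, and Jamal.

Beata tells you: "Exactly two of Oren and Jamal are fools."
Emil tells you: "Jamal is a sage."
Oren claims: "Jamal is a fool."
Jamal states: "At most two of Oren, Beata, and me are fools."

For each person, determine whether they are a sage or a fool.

Consider Beata. Suppose Beata is a sage.
Then no assignment of the remaining roles makes every statement match its speaker's type — contradiction.
So Beata is a fool.
Consider Emil. Suppose Emil is a fool.
Then no assignment of the remaining roles makes every statement match its speaker's type — contradiction.
So Emil is a sage.
Consider Oren. Suppose Oren is a sage.
Then no assignment of the remaining roles makes every statement match its speaker's type — contradiction.
So Oren is a fool.
Consider Jamal. Suppose Jamal is a fool.
Then Beata's statement comes out true, contradicting Beata being a fool.
So Jamal is a sage.

Beata: fool, Emil: sage, Oren: fool, Jamal: sage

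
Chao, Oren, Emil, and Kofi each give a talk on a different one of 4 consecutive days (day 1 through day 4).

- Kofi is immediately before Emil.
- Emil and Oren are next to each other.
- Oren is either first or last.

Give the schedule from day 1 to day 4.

From clue 1: Emil is in {2,3,4}.
From clues 1–2: Chao is in {1,4}.
From clues 1–3: Chao → day 1, Kofi → day 2, Emil → day 3, Oren → day 4.

Chao, Kofi, Emil, Oren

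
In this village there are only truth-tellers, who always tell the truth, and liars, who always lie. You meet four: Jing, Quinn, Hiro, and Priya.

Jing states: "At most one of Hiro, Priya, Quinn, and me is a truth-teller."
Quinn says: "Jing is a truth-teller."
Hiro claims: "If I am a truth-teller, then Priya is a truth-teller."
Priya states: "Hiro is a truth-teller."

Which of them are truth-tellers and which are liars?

Consider Jing. Suppose Jing is a truth-teller.
Then no assignment of the remaining roles makes every statement match its speaker's type — contradiction.
So Jing is a liar.
With that fixed, Quinn's statement is false, so Quinn is a liar.
Consider Hiro. Suppose Hiro is a liar.
Then Jing's statement comes out true, contradicting Jing being a liar.
So Hiro is a truth-teller.
With that fixed, Priya's statement is true, so Priya is a truth-teller.

Jing: liar, Quinn: liar, Hiro: truth-teller, Priya: truth-teller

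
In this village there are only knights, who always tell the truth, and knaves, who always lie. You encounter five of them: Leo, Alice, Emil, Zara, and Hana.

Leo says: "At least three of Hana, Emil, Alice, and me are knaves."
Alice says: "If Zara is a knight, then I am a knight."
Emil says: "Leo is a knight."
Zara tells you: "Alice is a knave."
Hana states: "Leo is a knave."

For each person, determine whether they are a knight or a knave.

Consider Leo. Suppose Leo is a knight.
Then no assignment of the remaining roles makes every statement match its speaker's type — contradiction.
So Leo is a knave.
With that fixed, Emil's statement is false, so Emil is a knave.
With that fixed, Hana's statement is true, so Hana is a knight.
Consider Alice. Suppose Alice is a knave.
Then Leo's statement comes out true, contradicting Leo being a knave.
So Alice is a knight.
With that fixed, Zara's statement is false, so Zara is a knave.

Leo: knave, Alice: knight, Emil: knave, Zara: knave, Hana: knight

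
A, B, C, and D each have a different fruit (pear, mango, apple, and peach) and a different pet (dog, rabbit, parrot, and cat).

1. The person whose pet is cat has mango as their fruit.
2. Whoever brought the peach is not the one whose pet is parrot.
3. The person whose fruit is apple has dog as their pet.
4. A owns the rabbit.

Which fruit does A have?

With clues 1–4, apple, mango, and pear are impossible for A's fruit.
That leaves peach.

peach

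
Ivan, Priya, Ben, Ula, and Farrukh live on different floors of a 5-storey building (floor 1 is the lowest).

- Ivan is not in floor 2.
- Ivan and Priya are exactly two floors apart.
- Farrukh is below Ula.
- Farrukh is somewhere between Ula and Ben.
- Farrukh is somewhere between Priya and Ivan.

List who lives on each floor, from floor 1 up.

From clue 1: Ivan is in {1,3,4,5}.
From clues 1–4: Ben is in {1,2}.
From clues 1–5: Ben → floor 1, Priya → floor 2, Farrukh → floor 3, Ivan → floor 4, Ula → floor 5.

Ben, Priya, Farrukh, Ivan, Ula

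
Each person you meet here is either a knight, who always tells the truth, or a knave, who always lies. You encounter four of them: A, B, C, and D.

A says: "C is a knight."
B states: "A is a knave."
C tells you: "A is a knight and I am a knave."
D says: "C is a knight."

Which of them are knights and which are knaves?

A: knave, B: knight, C: knave, D: knave

Consider A. Suppose A is a knight.
Then whichever role C has, C's statement has the wrong truth value — contradiction.
So A is a knave.
With that fixed, B's statement is true, so B is a knight.
With that fixed, C's statement is false, so C is a knave.
With that fixed, D's statement is false, so D is a knave.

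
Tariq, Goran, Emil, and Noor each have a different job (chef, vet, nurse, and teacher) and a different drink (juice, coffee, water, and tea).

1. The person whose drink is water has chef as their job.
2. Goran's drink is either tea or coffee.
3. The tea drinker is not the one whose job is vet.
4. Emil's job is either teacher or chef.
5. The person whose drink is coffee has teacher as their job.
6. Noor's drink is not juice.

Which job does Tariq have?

With clues 1–6, chef, nurse, and teacher are impossible for Tariq's job.
That leaves vet.

vet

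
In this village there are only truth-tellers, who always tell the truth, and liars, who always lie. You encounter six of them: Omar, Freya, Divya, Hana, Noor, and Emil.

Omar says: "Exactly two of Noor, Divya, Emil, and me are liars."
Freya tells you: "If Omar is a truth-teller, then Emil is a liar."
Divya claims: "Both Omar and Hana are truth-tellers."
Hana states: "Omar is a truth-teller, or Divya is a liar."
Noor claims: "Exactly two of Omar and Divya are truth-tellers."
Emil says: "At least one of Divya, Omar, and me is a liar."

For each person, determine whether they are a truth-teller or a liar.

Consider Omar. Suppose Omar is a truth-teller.
Then no assignment of the remaining roles makes every statement match its speaker's type — contradiction.
So Omar is a liar.
With that fixed, Freya's statement is true, so Freya is a truth-teller.
With that fixed, Divya's statement is false, so Divya is a liar.
With that fixed, Hana's statement is true, so Hana is a truth-teller.
With that fixed, Noor's statement is false, so Noor is a liar.
With that fixed, Emil's statement is true, so Emil is a truth-teller.

Omar: liar, Freya: truth-teller, Divya: liar, Hana: truth-teller, Noor: liar, Emil: truth-teller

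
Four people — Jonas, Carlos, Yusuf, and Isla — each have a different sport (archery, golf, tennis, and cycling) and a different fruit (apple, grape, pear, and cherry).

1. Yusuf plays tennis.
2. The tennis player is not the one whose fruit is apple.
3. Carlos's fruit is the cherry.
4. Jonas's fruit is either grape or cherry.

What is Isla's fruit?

apple

With clues 1–3, cherry is impossible for Isla's fruit.
With clues 1–4, grape and pear are impossible for Isla's fruit.
That leaves apple.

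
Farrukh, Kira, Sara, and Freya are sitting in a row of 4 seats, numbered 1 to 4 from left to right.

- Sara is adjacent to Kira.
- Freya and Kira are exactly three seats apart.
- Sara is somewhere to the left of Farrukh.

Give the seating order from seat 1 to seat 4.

Kira, Sara, Farrukh, Freya

From clues 1–2: Farrukh is in {2,3}.
From clues 1–3: Kira → seat 1, Sara → seat 2, Farrukh → seat 3, Freya → seat 4.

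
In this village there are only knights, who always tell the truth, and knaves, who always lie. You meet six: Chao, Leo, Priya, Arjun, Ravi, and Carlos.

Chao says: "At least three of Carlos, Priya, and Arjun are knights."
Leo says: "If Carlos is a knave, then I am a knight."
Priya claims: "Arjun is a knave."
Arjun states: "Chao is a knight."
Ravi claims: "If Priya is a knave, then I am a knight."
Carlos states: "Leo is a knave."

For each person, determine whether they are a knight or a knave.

Chao: knave, Leo: knight, Priya: knight, Arjun: knave, Ravi: knight, Carlos: knave

Consider Chao. Suppose Chao is a knight.
Then no assignment of the remaining roles makes every statement match its speaker's type — contradiction.
So Chao is a knave.
With that fixed, Arjun's statement is false, so Arjun is a knave.
With that fixed, Priya's statement is true, so Priya is a knight.
With that fixed, Ravi's statement is true, so Ravi is a knight.
Consider Leo. Suppose Leo is a knave.
Then no assignment of the remaining roles makes every statement match its speaker's type — contradiction.
So Leo is a knight.
With that fixed, Carlos's statement is false, so Carlos is a knave.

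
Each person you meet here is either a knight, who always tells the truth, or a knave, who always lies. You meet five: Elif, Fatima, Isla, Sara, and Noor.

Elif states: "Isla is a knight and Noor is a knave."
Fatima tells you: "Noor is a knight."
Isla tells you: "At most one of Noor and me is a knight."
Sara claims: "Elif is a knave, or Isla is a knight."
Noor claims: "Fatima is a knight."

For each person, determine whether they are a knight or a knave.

Elif: knight, Fatima: knave, Isla: knight, Sara: knight, Noor: knave

Consider Elif. Suppose Elif is a knave.
Then no assignment of the remaining roles makes every statement match its speaker's type — contradiction.
So Elif is a knight.
Consider Fatima. Suppose Fatima is a knight.
Then no assignment of the remaining roles makes every statement match its speaker's type — contradiction.
So Fatima is a knave.
With that fixed, Noor's statement is false, so Noor is a knave.
With that fixed, Isla's statement is true, so Isla is a knight.
With that fixed, Sara's statement is true, so Sara is a knight.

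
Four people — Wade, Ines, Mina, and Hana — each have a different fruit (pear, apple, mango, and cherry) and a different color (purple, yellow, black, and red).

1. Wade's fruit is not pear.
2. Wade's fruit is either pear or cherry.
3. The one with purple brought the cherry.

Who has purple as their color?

With clues 1–3, Hana, Ines, and Mina are impossible for the one with color purple.
That leaves Wade.

Wade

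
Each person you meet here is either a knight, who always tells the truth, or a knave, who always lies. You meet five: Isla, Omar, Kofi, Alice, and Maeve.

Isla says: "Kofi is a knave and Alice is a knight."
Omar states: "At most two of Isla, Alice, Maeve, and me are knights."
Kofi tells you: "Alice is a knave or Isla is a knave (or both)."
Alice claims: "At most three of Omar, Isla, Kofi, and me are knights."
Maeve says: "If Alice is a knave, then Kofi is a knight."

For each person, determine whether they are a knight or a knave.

Consider Isla. Suppose Isla is a knave.
Then no assignment of the remaining roles makes every statement match its speaker's type — contradiction.
So Isla is a knight.
Consider Omar. Suppose Omar is a knight.
Then no assignment of the remaining roles makes every statement match its speaker's type — contradiction.
So Omar is a knave.
With that fixed, Alice's statement is true, so Alice is a knight.
With that fixed, Maeve's statement is true, so Maeve is a knight.
With that fixed, Kofi's statement is false, so Kofi is a knave.

Isla: knight, Omar: knave, Kofi: knave, Alice: knight, Maeve: knight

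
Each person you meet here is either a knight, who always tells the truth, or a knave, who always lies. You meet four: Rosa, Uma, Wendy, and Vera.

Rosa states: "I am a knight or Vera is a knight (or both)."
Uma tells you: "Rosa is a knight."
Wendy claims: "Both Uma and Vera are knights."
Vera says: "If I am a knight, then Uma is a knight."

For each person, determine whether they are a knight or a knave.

Rosa: knight, Uma: knight, Wendy: knight, Vera: knight

Consider Rosa. Suppose Rosa is a knave.
Then no assignment of the remaining roles makes every statement match its speaker's type — contradiction.
So Rosa is a knight.
With that fixed, Uma's statement is true, so Uma is a knight.
With that fixed, Vera's statement is true, so Vera is a knight.
With that fixed, Wendy's statement is true, so Wendy is a knight.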